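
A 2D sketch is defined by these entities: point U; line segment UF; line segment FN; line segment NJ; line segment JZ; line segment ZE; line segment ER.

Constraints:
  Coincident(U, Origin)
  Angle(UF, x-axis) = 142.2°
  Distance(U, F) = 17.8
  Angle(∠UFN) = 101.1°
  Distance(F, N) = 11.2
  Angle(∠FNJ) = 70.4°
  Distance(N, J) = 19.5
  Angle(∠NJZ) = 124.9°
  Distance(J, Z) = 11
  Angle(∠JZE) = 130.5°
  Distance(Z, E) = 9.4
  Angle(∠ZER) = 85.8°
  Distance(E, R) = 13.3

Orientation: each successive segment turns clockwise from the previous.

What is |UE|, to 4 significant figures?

10.40

∠NJZ = 124.9° gives JZ at -101.4° from the x-axis; with |JZ| = 11.0, Z = (2.266, -3.965). ∠JZE = 130.5° gives ZE at -150.9° from the x-axis; with |ZE| = 9.4, E = (-5.948, -8.537). Then |UE| = |E − U| = 10.40.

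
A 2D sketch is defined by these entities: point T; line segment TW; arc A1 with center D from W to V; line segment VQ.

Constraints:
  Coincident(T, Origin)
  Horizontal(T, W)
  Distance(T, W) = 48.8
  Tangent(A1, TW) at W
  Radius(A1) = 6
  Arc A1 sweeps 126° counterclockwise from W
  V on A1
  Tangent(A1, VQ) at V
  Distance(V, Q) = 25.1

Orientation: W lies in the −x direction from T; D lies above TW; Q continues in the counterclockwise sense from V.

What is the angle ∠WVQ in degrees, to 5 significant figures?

117.00°

On A1, W sits at bearing -90° from D; a 126° counterclockwise sweep puts V at bearing 36°, so V = D + 6.0·(cos 36°, sin 36°) = (-43.946, 9.5267). Tangency of A1 to VQ means the radius DV is perpendicular to VQ, so VQ runs along (−sin 36°, cos 36°); with |VQ| = 25.1, Q = (-58.699, 29.833). Then cos ∠WVQ = VW·VQ / (|VW||VQ|), giving 117.00°.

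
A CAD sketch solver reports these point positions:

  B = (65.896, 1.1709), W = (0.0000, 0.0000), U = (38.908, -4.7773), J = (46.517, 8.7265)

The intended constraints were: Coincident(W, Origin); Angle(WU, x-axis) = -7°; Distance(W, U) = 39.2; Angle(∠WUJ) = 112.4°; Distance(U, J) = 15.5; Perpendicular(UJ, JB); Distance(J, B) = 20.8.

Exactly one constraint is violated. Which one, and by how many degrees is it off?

Perpendicular(UJ, JB) — off by 8.10°.

W = (0.00, 0.00) ✓; WU at -7.000° ✓; |WU| = 39.20 ✓; ∠WUJ = 112.4° ✓; |UJ| = 15.50 ✓; ∠(UJ, JB) = 81.90° ✗; |JB| = 20.80 ✓.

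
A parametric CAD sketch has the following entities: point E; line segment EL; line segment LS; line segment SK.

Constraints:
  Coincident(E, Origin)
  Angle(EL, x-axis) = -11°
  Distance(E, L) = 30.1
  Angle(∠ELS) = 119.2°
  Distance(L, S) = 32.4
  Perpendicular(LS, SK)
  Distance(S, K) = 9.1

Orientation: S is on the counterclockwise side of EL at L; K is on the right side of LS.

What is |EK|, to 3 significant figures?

58.9

E is at the origin; EL runs at -11.0° with length 30.1, so L = 30.1·(cos -11.0°, sin -11.0°) = (29.5, -5.74). ∠ELS = 119.2°, so LS runs at -11.0° + (180° − 119.2°) = 49.8° from the x-axis; with |LS| = 32.4, S = L + 32.4·(cos 49.8°, sin 49.8°) = (50.5, 19.0). LS is perpendicular to SK; with |SK| = 9.1 on the right of LS, K = S + 9.1·(0.764, -0.645) = (57.4, 13.1). Then |EK| = |K − E| = 58.9.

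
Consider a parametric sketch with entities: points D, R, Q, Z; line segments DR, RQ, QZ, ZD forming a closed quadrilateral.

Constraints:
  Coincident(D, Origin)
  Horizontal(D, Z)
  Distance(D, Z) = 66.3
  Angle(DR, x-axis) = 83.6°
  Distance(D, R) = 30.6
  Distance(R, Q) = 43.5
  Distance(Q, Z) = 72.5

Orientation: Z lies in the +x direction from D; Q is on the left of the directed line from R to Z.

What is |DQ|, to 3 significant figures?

71.0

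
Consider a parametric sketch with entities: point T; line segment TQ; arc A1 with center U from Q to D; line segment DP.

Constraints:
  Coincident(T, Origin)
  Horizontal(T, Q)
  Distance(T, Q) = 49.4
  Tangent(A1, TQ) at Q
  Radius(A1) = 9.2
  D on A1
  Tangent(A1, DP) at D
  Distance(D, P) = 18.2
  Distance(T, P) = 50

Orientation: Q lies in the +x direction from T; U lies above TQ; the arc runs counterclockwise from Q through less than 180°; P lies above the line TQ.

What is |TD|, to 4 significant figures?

57.67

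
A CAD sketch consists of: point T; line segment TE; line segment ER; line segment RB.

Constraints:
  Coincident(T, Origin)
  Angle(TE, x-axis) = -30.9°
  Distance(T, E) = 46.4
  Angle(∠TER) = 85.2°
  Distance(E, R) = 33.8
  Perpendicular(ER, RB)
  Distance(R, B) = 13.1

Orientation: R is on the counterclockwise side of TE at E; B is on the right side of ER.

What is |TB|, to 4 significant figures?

66.45

T is at the origin; TE runs at -30.9° with length 46.4, so E = 46.4·(cos -30.9°, sin -30.9°) = (39.81, -23.83). ∠TER = 85.2°, so ER runs at -30.9° + (180° − 85.2°) = 63.90° from the x-axis; with |ER| = 33.8, R = E + 33.8·(cos 63.90°, sin 63.90°) = (54.68, 6.525). ER is perpendicular to RB; with |RB| = 13.1 on the right of ER, B = R + 13.1·(0.8980, -0.4399) = (66.45, 0.7618). Then |TB| = |B − T| = 66.45.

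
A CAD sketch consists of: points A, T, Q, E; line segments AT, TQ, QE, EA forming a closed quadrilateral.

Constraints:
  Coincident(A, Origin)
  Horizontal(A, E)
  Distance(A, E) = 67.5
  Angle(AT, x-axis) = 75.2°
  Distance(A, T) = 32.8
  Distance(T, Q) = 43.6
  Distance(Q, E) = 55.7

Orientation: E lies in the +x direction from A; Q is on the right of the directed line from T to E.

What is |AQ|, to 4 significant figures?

17.47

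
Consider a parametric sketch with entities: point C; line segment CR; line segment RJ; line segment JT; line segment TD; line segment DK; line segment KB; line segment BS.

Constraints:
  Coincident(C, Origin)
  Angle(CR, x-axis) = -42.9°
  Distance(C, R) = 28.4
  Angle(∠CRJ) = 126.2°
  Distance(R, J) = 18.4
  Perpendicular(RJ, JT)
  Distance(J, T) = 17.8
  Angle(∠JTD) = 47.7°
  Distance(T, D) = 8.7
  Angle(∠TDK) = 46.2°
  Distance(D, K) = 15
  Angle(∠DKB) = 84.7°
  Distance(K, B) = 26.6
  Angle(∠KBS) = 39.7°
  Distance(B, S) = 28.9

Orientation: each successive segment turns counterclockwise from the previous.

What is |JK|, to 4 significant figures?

13.86

C is at the origin; CR runs at -42.9° with length 28.4, so R = (20.80, -19.33). ∠CRJ = 126.2° gives RJ at 10.90° from the x-axis; with |RJ| = 18.4, J = (38.87, -15.85). RJ is perpendicular to JT, so JT runs at 100.9°; with |JT| = 17.8, T = (35.51, 1.626). ∠JTD = 47.7° gives TD at -126.8° from the x-axis; with |TD| = 8.7, D = (30.29, -5.341). ∠TDK = 46.2° gives DK at 7.000° from the x-axis; with |DK| = 15.0, K = (45.18, -3.513). Then |JK| = |K − J| = 13.86.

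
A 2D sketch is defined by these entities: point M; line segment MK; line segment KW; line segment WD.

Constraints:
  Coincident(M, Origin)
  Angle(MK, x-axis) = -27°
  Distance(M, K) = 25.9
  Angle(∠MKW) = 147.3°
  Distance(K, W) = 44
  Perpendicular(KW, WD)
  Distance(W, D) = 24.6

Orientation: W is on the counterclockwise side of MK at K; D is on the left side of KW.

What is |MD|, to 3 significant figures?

66.6

M is at the origin; MK runs at -27.0° with length 25.9, so K = 25.9·(cos -27.0°, sin -27.0°) = (23.1, -11.8). ∠MKW = 147.3°, so KW runs at -27.0° + (180° − 147.3°) = 5.70° from the x-axis; with |KW| = 44.0, W = K + 44.0·(cos 5.70°, sin 5.70°) = (66.9, -7.39). The perpendicularity gives WD at right angles to KW; with |WD| = 24.6 on the left of KW, D = W + 24.6·(-0.0993, 0.995) = (64.4, 17.1). Then |MD| = |D − M| = 66.6.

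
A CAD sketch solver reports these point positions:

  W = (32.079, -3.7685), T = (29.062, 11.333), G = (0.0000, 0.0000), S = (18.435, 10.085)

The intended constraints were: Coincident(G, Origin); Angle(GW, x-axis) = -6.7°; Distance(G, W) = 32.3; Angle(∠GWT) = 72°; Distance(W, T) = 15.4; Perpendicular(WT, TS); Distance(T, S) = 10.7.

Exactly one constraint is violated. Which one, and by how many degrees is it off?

Perpendicular(WT, TS) — off by 4.60°.

G = (0.00, 0.00) ✓; GW at -6.700° ✓; |GW| = 32.30 ✓; ∠GWT = 72.00° ✓; |WT| = 15.40 ✓; ∠(WT, TS) = 85.40° ✗; |TS| = 10.70 ✓.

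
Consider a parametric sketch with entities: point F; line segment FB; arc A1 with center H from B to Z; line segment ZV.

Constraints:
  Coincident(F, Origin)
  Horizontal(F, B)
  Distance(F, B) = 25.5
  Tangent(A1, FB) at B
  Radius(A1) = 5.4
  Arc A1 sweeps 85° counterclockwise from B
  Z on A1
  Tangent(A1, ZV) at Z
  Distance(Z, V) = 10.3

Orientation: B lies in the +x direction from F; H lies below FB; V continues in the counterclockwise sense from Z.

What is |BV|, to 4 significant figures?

16.44

F is at the origin; F and B share the same y with |FB| = 25.5 and B on the +x side, so B = (25.50, 0.000). The tangent condition forces HB to be normal to FB, so H = B + (0, -5.4) = (25.50, -5.400). On A1, B sits at bearing 90° from H; an 85° counterclockwise sweep puts Z at bearing 175°, so Z = H + 5.4·(cos 175°, sin 175°) = (20.12, -4.929). A1 meets ZV tangentially, so HZ is at right angles to ZV, so ZV runs along (−sin 175°, cos 175°); with |ZV| = 10.3, V = (19.22, -15.19). Then |BV| = |V − B| = 16.44.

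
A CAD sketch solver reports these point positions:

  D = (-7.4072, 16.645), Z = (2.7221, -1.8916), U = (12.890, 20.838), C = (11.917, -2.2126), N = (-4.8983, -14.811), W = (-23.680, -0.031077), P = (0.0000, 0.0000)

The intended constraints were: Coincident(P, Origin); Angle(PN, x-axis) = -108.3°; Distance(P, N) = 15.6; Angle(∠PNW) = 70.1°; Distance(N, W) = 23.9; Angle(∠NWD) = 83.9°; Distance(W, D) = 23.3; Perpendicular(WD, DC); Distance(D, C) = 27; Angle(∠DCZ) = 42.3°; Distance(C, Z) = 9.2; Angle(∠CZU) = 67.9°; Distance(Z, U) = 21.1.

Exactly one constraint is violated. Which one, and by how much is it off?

Distance(Z, U) = 21.1 — off by 3.80.

P = (0.00, 0.00) ✓; PN at -108.3° ✓; |PN| = 15.60 ✓; ∠PNW = 70.10° ✓; |NW| = 23.90 ✓; ∠NWD = 83.90° ✓; |WD| = 23.30 ✓; ∠(WD, DC) = 90.00° ✓; |DC| = 27.00 ✓; ∠DCZ = 42.30° ✓; |CZ| = 9.201 ✓; ∠CZU = 67.90° ✓; |ZU| = 24.90 ✗.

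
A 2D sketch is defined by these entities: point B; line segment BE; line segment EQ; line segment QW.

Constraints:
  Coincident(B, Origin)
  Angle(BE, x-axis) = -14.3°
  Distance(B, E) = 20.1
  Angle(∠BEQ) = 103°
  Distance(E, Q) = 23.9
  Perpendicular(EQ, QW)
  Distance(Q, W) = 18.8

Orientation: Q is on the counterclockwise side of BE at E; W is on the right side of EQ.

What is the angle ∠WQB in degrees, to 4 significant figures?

124.6°

B is at the origin; BE runs at -14.3° with length 20.1, so E = 20.1·(cos -14.3°, sin -14.3°) = (19.48, -4.965). ∠BEQ = 103.0°, so EQ runs at -14.3° + (180° − 103.0°) = 62.70° from the x-axis; with |EQ| = 23.9, Q = E + 23.9·(cos 62.70°, sin 62.70°) = (30.44, 16.27). The perpendicularity gives QW at right angles to EQ; with |QW| = 18.8 on the right of EQ, W = Q + 18.8·(0.8886, -0.4586) = (47.14, 7.651). Then cos ∠WQB = QW·QB / (|QW||QB|), giving 124.6°.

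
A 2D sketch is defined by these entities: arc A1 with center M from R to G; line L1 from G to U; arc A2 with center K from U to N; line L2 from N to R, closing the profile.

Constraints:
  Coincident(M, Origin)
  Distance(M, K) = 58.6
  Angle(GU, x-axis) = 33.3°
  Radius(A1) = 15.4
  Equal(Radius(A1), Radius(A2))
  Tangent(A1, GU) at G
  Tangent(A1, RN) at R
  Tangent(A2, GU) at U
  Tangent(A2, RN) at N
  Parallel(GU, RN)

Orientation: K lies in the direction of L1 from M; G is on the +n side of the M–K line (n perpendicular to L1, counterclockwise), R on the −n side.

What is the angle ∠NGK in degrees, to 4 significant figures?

13.00°

The slot axis is L1's direction at 33.3°, so u = (cos 33.3°, sin 33.3°) = (0.8358, 0.5490) and n = (−sin 33.3°, cos 33.3°) = (-0.5490, 0.8358). M is at the origin and K lies 58.6 along u from M, so K = 58.6·u = (48.98, 32.17). Tangency of A1 to both parallel lines with radius 15.4 puts G and R at M ± 15.4·n: G = (-8.455, 12.87), R = (8.455, -12.87). Equal radii place U and N the same way about K: U = K + 15.4·n = (40.52, 45.04), N = K − 15.4·n = (57.43, 19.30). Then cos ∠NGK = GN·GK / (|GN||GK|), giving 13.00°.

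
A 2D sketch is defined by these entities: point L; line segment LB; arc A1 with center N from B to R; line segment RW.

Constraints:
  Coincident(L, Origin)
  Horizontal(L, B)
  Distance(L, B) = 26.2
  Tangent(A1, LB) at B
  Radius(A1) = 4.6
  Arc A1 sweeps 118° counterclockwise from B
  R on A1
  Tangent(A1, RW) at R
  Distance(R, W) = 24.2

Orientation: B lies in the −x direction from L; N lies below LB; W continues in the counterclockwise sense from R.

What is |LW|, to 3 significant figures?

33.9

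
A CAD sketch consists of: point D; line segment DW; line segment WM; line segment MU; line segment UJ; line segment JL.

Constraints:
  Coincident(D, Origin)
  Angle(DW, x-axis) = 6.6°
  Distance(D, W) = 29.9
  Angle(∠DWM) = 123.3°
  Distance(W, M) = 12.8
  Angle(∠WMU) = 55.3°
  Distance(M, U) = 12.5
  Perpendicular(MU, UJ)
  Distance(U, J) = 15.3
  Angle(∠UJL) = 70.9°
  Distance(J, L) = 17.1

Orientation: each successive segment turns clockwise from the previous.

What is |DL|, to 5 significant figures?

40.837

D is at the origin; DW runs at 6.6° with length 29.9, so W = (29.702, 3.4366). ∠DWM = 123.3° gives WM at -50.100° from the x-axis; with |WM| = 12.8, M = (37.912, -6.3831). ∠WMU = 55.3° gives MU at -174.80° from the x-axis; with |MU| = 12.5, U = (25.464, -7.5160). The perpendicularity gives UJ at right angles to MU, so UJ runs at 95.200°; with |UJ| = 15.3, J = (24.077, 7.7210). ∠UJL = 70.9° gives JL at -13.900° from the x-axis; with |JL| = 17.1, L = (40.676, 3.6131). Then |DL| = |L − D| = 40.837.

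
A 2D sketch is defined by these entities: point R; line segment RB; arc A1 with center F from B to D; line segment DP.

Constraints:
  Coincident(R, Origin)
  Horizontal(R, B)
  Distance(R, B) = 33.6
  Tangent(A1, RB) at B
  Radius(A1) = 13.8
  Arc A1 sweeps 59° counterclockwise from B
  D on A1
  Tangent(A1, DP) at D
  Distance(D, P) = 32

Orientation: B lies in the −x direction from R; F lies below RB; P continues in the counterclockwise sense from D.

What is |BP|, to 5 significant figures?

44.337

On A1, B sits at bearing 90° from F; a 59° counterclockwise sweep puts D at bearing 149°, so D = F + 13.8·(cos 149°, sin 149°) = (-45.429, -6.6925). The tangent condition forces FD to be normal to DP, so DP runs along (−sin 149°, cos 149°); with |DP| = 32.0, P = (-61.910, -34.122). Then |BP| = |P − B| = 44.337.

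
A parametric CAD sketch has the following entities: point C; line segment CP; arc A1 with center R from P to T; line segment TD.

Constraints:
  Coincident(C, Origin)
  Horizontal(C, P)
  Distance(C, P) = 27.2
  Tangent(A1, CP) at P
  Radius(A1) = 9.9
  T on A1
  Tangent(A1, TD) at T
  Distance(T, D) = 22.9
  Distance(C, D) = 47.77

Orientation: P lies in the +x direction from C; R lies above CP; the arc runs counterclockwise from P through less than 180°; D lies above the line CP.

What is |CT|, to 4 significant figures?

38.70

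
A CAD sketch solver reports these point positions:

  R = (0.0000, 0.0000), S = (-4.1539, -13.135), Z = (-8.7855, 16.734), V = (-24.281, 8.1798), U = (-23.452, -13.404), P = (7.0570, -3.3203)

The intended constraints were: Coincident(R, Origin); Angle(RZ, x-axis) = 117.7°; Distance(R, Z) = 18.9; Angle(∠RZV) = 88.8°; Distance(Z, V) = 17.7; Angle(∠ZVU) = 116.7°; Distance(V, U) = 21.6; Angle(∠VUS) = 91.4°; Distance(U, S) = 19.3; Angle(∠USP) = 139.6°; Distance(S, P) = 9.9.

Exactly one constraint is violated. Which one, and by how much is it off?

Distance(S, P) = 9.9 — off by 5.00.

R = (0.00, 0.00) ✓; RZ at 117.7° ✓; |RZ| = 18.90 ✓; ∠RZV = 88.80° ✓; |ZV| = 17.70 ✓; ∠ZVU = 116.7° ✓; |VU| = 21.60 ✓; ∠VUS = 91.40° ✓; |US| = 19.30 ✓; ∠USP = 139.6° ✓; |SP| = 14.90 ✗.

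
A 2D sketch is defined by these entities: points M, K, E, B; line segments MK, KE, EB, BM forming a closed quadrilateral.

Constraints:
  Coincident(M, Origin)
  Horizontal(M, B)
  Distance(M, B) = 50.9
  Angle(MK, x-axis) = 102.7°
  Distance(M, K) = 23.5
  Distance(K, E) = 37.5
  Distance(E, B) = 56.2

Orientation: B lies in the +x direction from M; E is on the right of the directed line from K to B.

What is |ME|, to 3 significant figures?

14.9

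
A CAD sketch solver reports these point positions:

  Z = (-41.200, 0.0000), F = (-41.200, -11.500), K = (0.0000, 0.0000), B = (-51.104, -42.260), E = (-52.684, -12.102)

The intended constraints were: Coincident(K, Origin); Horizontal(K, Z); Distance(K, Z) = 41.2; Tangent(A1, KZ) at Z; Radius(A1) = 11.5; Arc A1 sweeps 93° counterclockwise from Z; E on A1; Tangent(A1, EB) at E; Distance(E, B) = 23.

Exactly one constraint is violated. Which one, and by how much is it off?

Distance(E, B) = 23 — off by 7.20.

K = (0.00, 0.00) ✓; K.y = 0.00, Z.y = 0.00 ✓; |KZ| = 41.20 ✓; ∠(FZ, ZK) = 90.00° ✓; |FZ| = 11.50 ✓; bearing(F→E) − bearing(F→Z) = 93.00° ✓; |FE| = 11.50 ✓; ∠(FE, EB) = 90.00° ✓; |EB| = 30.20 ✗.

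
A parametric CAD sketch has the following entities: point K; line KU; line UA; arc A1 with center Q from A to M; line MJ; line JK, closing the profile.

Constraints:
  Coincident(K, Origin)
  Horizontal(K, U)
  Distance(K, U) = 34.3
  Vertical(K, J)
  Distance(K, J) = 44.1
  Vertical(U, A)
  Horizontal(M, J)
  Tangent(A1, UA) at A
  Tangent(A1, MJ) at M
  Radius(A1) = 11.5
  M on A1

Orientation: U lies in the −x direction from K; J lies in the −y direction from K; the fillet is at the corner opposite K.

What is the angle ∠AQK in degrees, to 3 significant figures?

125°

The virtual corner opposite K is at (-34.3, -44.1). A1 meets UA tangentially, so QA is at right angles to UA and tangency of A1 to MJ means the radius QM is perpendicular to MJ, with radius 11.5, so the center Q sits 11.5 in from both sides at Q = (-22.8, -32.6). That places the tangent points at A = (-34.3, -32.6) on UA and M = (-22.8, -44.1) on MJ. Then cos ∠AQK = QA·QK / (|QA||QK|), giving 125°.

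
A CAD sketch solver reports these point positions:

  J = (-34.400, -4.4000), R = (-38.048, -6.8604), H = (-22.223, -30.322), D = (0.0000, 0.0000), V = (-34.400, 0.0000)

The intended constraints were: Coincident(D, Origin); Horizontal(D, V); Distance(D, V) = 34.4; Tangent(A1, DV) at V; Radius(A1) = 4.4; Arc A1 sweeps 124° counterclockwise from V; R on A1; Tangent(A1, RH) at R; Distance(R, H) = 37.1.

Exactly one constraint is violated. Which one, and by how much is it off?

Distance(R, H) = 37.1 — off by 8.80.

D = (0.00, 0.00) ✓; D.y = 0.00, V.y = 0.00 ✓; |DV| = 34.40 ✓; ∠(JV, VD) = 90.00° ✓; |JV| = 4.400 ✓; bearing(J→R) − bearing(J→V) = 124.0° ✓; |JR| = 4.400 ✓; ∠(JR, RH) = 90.00° ✓; |RH| = 28.30 ✗.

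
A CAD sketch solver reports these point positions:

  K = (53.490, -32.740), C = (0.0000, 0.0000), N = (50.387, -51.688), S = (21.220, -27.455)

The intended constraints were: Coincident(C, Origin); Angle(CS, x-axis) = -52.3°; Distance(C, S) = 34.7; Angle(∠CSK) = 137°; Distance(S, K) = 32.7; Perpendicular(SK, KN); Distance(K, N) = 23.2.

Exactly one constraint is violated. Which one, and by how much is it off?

Distance(K, N) = 23.2 — off by 4.00.

C = (0.00, 0.00) ✓; CS at -52.30° ✓; |CS| = 34.70 ✓; ∠CSK = 137.0° ✓; |SK| = 32.70 ✓; ∠(SK, KN) = 90.00° ✓; |KN| = 19.20 ✗.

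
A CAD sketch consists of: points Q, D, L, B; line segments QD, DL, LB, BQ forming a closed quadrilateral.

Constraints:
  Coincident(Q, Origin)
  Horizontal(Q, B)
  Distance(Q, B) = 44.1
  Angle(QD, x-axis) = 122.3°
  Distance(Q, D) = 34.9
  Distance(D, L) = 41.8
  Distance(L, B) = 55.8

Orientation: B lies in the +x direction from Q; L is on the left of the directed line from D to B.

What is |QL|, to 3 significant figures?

52.6

Checks: |DL| = 41.80 ✓; |LB| = 55.80 ✓.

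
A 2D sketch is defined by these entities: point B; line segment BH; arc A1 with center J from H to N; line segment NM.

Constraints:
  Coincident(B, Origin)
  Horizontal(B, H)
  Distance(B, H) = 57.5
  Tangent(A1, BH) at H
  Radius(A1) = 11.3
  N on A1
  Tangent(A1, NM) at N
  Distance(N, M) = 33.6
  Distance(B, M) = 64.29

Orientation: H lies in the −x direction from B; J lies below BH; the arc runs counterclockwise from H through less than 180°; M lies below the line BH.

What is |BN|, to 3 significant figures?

68.9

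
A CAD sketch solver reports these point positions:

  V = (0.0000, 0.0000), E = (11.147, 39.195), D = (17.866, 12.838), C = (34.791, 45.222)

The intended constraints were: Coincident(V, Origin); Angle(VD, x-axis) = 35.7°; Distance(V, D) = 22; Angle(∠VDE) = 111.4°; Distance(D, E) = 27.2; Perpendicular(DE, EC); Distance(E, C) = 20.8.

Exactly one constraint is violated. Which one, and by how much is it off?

Distance(E, C) = 20.8 — off by 3.60.

V = (0.00, 0.00) ✓; VD at 35.70° ✓; |VD| = 22.00 ✓; ∠VDE = 111.4° ✓; |DE| = 27.20 ✓; ∠(DE, EC) = 90.00° ✓; |EC| = 24.40 ✗.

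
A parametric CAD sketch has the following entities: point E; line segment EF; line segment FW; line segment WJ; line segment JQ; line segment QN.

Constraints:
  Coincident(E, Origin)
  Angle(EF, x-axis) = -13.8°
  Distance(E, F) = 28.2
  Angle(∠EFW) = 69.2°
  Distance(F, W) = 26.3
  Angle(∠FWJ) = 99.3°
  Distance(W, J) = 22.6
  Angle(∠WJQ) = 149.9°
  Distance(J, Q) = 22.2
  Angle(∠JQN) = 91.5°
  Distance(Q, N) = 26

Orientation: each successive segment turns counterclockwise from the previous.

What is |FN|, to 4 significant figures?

34.55

∠WJQ = 149.9° gives JQ at -152.2° from the x-axis; with |JQ| = 22.2, Q = (-18.04, 9.931). ∠JQN = 91.5° gives QN at -63.70° from the x-axis; with |QN| = 26.0, N = (-6.519, -13.38). Then |FN| = |N − F| = 34.55.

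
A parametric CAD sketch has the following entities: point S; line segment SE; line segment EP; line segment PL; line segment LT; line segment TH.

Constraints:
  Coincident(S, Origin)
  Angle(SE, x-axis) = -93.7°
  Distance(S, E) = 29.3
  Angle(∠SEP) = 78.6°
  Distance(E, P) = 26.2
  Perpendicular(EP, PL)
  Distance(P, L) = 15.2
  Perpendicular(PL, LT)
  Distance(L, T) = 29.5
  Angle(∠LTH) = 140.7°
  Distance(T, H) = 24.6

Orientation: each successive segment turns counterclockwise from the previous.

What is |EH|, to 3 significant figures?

22.3

S is at the origin; SE runs at -93.7° with length 29.3, so E = (-1.89, -29.2). ∠SEP = 78.6° gives EP at 7.70° from the x-axis; with |EP| = 26.2, P = (24.1, -25.7). EP is perpendicular to PL, so PL runs at 97.7°; with |PL| = 15.2, L = (22.0, -10.7). The perpendicularity gives LT at right angles to PL, so LT runs at -172°; with |LT| = 29.5, T = (-7.20, -14.6). ∠LTH = 140.7° gives TH at -133° from the x-axis; with |TH| = 24.6, H = (-24.0, -32.6). Then |EH| = |H − E| = 22.3.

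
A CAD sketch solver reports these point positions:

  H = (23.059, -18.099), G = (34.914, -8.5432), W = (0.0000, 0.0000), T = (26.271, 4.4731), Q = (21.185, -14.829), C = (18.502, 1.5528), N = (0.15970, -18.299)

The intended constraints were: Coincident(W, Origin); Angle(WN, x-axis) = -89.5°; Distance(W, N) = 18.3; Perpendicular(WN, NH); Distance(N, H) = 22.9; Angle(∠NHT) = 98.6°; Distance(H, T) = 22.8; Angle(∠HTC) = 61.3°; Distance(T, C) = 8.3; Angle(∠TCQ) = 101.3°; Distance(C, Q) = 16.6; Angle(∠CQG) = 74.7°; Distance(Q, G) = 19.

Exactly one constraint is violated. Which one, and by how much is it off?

Distance(Q, G) = 19 — off by 3.90.

W = (0.00, 0.00) ✓; WN at -89.50° ✓; |WN| = 18.30 ✓; ∠(WN, NH) = 90.00° ✓; |NH| = 22.90 ✓; ∠NHT = 98.60° ✓; |HT| = 22.80 ✓; ∠HTC = 61.30° ✓; |TC| = 8.300 ✓; ∠TCQ = 101.3° ✓; |CQ| = 16.60 ✓; ∠CQG = 74.70° ✓; |QG| = 15.10 ✗.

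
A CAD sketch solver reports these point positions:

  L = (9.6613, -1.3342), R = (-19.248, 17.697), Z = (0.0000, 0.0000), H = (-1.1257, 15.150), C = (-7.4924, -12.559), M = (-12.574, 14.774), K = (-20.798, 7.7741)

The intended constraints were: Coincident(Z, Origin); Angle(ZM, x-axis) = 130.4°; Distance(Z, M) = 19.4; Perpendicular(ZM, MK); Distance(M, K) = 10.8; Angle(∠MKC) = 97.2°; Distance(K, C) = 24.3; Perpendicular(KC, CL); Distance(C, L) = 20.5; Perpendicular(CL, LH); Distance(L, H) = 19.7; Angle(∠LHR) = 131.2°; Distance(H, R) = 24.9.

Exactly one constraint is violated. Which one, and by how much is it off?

Distance(H, R) = 24.9 — off by 6.60.

Z = (0.00, 0.00) ✓; ZM at 130.4° ✓; |ZM| = 19.40 ✓; ∠(ZM, MK) = 90.00° ✓; |MK| = 10.80 ✓; ∠MKC = 97.20° ✓; |KC| = 24.30 ✓; ∠(KC, CL) = 90.00° ✓; |CL| = 20.50 ✓; ∠(CL, LH) = 90.00° ✓; |LH| = 19.70 ✓; ∠LHR = 131.2° ✓; |HR| = 18.30 ✗.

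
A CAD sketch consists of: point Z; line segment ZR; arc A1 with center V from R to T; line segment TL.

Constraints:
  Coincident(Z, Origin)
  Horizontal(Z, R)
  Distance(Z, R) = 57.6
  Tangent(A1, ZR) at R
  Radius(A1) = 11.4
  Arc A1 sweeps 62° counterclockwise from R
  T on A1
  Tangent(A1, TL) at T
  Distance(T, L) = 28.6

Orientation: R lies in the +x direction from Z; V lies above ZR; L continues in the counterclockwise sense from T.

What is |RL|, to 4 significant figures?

39.14

Z is at the origin; ZR is horizontal with |ZR| = 57.6 and R on the +x side, so R = (57.60, 0.000). The tangent condition forces VR to be normal to ZR, so V = R + (0, 11.4) = (57.60, 11.40). On A1, R sits at bearing -90° from V; a 62° counterclockwise sweep puts T at bearing -28°, so T = V + 11.4·(cos -28°, sin -28°) = (67.67, 6.048). Tangency of A1 to TL means the radius VT is perpendicular to TL, so TL runs along (−sin -28°, cos -28°); with |TL| = 28.6, L = (81.09, 31.30). Then |RL| = |L − R| = 39.14.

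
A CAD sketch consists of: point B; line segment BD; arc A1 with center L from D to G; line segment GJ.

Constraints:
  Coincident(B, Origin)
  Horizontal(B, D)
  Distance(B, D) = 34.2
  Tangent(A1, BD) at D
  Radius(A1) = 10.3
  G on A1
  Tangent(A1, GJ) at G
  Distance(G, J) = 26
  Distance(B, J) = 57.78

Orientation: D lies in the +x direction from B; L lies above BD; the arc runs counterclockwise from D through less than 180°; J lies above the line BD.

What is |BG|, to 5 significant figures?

45.613

Checks: |LG| = 10.30 ✓; ∠(LG, GJ) = 90.00° ✓; |GJ| = 26.00 ✓; |BJ| = 57.78 ✓.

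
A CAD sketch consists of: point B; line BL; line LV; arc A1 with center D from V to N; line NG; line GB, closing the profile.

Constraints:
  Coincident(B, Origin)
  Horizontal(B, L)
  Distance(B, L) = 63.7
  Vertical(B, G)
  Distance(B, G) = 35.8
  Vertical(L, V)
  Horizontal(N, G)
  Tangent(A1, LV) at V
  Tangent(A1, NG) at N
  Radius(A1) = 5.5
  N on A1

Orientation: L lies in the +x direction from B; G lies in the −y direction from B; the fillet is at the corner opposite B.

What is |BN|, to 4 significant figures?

68.33

The virtual corner opposite B is at (63.70, -35.80). Tangency of A1 to LV means the radius DV is perpendicular to LV and since A1 is tangent to NG there, DN ⟂ NG, with radius 5.5, so the center D sits 5.5 in from both sides at D = (58.20, -30.30). That places the tangent points at V = (63.70, -30.30) on LV and N = (58.20, -35.80) on NG. Then |BN| = |N − B| = 68.33.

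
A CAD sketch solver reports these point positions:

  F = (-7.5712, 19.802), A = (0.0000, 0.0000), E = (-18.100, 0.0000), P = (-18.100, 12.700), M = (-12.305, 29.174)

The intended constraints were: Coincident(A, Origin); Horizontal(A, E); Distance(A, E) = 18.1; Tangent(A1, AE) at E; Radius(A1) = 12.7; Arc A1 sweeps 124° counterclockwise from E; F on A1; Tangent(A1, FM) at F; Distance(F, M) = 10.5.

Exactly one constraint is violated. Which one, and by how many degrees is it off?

Tangent(A1, FM) at F — off by 7.20°.

A = (0.00, 0.00) ✓; A.y = 0.00, E.y = 0.00 ✓; |AE| = 18.10 ✓; ∠(PE, EA) = 90.00° ✓; |PE| = 12.70 ✓; bearing(P→F) − bearing(P→E) = 124.0° ✓; |PF| = 12.70 ✓; ∠(PF, FM) = 97.20° ✗; |FM| = 10.50 ✓.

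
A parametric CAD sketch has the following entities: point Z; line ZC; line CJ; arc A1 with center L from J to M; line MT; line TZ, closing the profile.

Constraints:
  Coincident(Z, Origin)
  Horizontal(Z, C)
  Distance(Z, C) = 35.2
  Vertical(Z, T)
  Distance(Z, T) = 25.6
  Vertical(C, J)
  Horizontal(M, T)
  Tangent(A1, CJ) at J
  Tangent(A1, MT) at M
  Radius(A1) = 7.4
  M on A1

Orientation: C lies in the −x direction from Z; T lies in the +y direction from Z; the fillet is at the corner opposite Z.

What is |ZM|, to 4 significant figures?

37.79

Z is at the origin; ZC is horizontal with |ZC| = 35.2 and C on the −x side, so C = (-35.20, 0.000). Z and T share the same x with |ZT| = 25.6 and T on the +y side, so T = (0.000, 25.60). The virtual corner opposite Z is at (-35.20, 25.60). The tangent condition forces LJ to be normal to CJ and since A1 is tangent to MT there, LM ⟂ MT, with radius 7.4, so the center L sits 7.4 in from both sides at L = (-27.80, 18.20). That places the tangent points at J = (-35.20, 18.20) on CJ and M = (-27.80, 25.60) on MT. Then |ZM| = |M − Z| = 37.79.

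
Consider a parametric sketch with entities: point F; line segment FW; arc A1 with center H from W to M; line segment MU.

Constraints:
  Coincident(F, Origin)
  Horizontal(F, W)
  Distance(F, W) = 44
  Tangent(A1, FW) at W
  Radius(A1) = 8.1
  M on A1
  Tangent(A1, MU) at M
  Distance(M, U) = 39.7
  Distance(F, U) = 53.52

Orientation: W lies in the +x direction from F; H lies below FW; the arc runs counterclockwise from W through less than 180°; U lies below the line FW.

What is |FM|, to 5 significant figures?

36.641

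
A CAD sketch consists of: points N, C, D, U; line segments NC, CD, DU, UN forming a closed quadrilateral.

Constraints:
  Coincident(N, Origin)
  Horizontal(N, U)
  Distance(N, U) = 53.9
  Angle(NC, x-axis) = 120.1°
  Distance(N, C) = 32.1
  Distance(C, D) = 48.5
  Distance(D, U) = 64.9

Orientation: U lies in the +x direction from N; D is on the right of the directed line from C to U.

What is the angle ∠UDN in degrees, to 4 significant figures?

50.66°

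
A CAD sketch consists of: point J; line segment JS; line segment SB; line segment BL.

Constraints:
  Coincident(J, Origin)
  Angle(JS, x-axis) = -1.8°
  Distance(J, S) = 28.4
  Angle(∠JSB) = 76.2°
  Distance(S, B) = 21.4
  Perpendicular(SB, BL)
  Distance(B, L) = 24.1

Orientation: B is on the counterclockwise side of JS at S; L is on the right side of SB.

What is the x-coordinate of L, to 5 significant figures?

47.510

∠JSB = 76.2°, so SB runs at -1.8° + (180° − 76.2°) = 102.00° from the x-axis; with |SB| = 21.4, B = S + 21.4·(cos 102.00°, sin 102.00°) = (23.937, 20.040). SB ⟂ BL; with |BL| = 24.1 on the right of SB, L = B + 24.1·(0.97815, 0.20791) = (47.510, 25.051). So L.x = 47.510.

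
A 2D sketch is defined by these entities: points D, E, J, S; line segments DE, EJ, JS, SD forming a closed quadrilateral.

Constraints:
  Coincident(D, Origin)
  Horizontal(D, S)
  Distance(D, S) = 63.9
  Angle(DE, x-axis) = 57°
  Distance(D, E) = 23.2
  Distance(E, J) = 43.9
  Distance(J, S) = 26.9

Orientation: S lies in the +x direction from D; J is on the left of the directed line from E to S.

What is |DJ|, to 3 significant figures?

61.7

D is at the origin; D and S share the same y with |DS| = 63.9 and S in +x, so S = (63.9, 0). DE runs at 57.0° with |DE| = 23.2, so E = (12.6, 19.5). J is determined by |EJ| = 43.9 and |JS| = 26.9 together: it lies at the intersection of circle(E, 43.9) and circle(S, 26.9). With |ES| = 54.8, the foot of the radical line on ES is 38.4 from E and the perpendicular offset is √(43.9² − 38.4²) = 21.3. Taking the left-of-ES solution: J = (56.1, 25.7).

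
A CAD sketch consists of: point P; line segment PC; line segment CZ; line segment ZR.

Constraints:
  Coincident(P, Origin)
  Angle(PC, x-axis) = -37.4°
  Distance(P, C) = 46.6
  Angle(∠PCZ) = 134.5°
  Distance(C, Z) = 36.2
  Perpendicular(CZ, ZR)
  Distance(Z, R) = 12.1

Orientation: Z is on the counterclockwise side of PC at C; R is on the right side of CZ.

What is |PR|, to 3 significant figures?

82.4

P is at the origin; PC runs at -37.4° with length 46.6, so C = 46.6·(cos -37.4°, sin -37.4°) = (37.0, -28.3). ∠PCZ = 134.5°, so CZ runs at -37.4° + (180° − 134.5°) = 8.10° from the x-axis; with |CZ| = 36.2, Z = C + 36.2·(cos 8.10°, sin 8.10°) = (72.9, -23.2). CZ is perpendicular to ZR; with |ZR| = 12.1 on the right of CZ, R = Z + 12.1·(0.141, -0.990) = (74.6, -35.2). Then |PR| = |R − P| = 82.4.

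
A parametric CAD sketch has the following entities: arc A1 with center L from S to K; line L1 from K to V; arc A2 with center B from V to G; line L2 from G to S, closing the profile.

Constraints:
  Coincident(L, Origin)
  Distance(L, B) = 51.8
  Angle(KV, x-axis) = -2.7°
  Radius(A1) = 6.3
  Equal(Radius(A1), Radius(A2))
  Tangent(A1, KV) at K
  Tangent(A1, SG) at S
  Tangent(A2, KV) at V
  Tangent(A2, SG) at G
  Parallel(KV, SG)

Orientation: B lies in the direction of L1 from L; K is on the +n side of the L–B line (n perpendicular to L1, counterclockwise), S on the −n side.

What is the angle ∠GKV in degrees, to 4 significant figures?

13.67°

The slot axis is L1's direction at -2.7°, so u = (cos -2.7°, sin -2.7°) = (0.9989, -0.04711) and n = (−sin -2.7°, cos -2.7°) = (0.04711, 0.9989). L is at the origin and B lies 51.8 along u from L, so B = 51.8·u = (51.74, -2.440). Tangency of A1 to both parallel lines with radius 6.3 puts K and S at L ± 6.3·n: K = (0.2968, 6.293), S = (-0.2968, -6.293). Equal radii place V and G the same way about B: V = B + 6.3·n = (52.04, 3.853), G = B − 6.3·n = (51.45, -8.733). Then cos ∠GKV = KG·KV / (|KG||KV|), giving 13.67°.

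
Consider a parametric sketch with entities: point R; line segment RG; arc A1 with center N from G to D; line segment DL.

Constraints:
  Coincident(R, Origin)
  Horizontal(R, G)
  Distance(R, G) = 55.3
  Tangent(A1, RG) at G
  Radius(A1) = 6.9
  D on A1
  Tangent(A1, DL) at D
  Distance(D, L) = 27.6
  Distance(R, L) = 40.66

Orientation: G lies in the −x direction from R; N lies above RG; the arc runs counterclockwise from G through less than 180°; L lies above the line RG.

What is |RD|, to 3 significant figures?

50.0

Checks: |RG| = 55.30 ✓; |ND| = 6.900 ✓; ∠(ND, DL) = 90.00° ✓; |DL| = 27.60 ✓; |RL| = 40.66 ✓.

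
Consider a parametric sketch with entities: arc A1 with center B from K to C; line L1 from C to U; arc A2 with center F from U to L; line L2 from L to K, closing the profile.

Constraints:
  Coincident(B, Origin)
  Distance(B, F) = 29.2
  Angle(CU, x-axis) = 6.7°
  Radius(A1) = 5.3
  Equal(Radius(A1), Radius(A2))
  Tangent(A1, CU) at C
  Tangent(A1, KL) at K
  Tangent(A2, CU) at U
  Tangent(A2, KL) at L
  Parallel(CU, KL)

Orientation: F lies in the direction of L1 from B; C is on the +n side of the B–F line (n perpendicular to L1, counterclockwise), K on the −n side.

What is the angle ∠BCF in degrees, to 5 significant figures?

79.712°

The slot axis is L1's direction at 6.7°, so u = (cos 6.7°, sin 6.7°) = (0.99317, 0.11667) and n = (−sin 6.7°, cos 6.7°) = (-0.11667, 0.99317). B is at the origin and F lies 29.2 along u from B, so F = 29.2·u = (29.001, 3.4068). Tangency of A1 to both parallel lines with radius 5.3 puts C and K at B ± 5.3·n: C = (-0.61835, 5.2638), K = (0.61835, -5.2638). Then cos ∠BCF = CB·CF / (|CB||CF|), giving 79.712°.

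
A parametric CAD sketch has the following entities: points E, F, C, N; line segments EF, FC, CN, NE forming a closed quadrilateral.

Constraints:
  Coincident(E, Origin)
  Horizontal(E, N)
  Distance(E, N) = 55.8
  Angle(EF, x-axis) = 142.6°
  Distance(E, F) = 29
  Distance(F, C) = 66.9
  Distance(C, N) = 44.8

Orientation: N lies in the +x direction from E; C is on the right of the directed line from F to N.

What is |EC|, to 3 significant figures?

38.5

E is at the origin; E and N share the same y with |EN| = 55.8 and N in +x, so N = (55.8, 0). EF runs at 142.6° with |EF| = 29.0, so F = (-23.0, 17.6). C is determined by |FC| = 66.9 and |CN| = 44.8 together: it lies at the intersection of circle(F, 66.9) and circle(N, 44.8). With |FN| = 80.8, the foot of the radical line on FN is 55.7 from F and the perpendicular offset is √(66.9² − 55.7²) = 37.1. Taking the right-of-FN solution: C = (23.2, -30.7).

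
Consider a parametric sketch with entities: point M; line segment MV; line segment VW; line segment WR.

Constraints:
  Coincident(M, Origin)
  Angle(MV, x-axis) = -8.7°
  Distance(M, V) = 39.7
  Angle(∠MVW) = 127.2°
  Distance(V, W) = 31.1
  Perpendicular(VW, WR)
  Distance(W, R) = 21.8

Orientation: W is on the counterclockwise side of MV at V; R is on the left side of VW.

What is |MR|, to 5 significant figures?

55.971

∠MVW = 127.2°, so VW runs at -8.7° + (180° − 127.2°) = 44.100° from the x-axis; with |VW| = 31.1, W = V + 31.1·(cos 44.100°, sin 44.100°) = (61.577, 15.638). VW ⟂ WR; with |WR| = 21.8 on the left of VW, R = W + 21.8·(-0.69591, 0.71813) = (46.406, 31.293). Then |MR| = |R − M| = 55.971.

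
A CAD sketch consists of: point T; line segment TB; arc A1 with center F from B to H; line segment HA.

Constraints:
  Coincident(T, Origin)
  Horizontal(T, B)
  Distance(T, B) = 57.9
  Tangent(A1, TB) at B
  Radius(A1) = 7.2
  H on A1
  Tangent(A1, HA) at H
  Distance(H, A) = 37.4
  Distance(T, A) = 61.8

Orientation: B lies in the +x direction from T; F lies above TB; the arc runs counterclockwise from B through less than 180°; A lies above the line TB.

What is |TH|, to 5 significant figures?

64.972

Checks: T.y = 0.00, B.y = 0.00 ✓; ∠(FB, BT) = 90.00° ✓; |FB| = 7.200 ✓; |FH| = 7.200 ✓; ∠(FH, HA) = 90.00° ✓; |HA| = 37.40 ✓; |TA| = 61.80 ✓.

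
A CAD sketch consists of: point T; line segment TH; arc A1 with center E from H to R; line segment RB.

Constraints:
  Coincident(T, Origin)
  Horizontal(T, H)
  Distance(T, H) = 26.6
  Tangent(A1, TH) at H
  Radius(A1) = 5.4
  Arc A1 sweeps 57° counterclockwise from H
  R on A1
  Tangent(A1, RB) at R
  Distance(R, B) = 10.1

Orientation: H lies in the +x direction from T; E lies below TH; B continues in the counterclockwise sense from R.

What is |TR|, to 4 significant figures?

22.21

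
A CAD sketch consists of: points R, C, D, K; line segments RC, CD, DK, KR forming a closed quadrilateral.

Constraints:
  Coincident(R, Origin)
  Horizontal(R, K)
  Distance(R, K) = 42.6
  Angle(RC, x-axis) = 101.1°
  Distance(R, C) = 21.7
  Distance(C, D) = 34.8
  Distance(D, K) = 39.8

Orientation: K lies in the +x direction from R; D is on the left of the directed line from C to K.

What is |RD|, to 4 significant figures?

45.55

R is at the origin; R and K share the same y with |RK| = 42.6 and K in +x, so K = (42.6, 0). RC runs at 101.1° with |RC| = 21.7, so C = (-4.178, 21.29). D is determined by |CD| = 34.8 and |DK| = 39.8 together: it lies at the intersection of circle(C, 34.8) and circle(K, 39.8). With |CK| = 51.40, the foot of the radical line on CK is 22.07 from C and the perpendicular offset is √(34.8² − 22.07²) = 26.91. Taking the left-of-CK solution: D = (27.06, 36.64).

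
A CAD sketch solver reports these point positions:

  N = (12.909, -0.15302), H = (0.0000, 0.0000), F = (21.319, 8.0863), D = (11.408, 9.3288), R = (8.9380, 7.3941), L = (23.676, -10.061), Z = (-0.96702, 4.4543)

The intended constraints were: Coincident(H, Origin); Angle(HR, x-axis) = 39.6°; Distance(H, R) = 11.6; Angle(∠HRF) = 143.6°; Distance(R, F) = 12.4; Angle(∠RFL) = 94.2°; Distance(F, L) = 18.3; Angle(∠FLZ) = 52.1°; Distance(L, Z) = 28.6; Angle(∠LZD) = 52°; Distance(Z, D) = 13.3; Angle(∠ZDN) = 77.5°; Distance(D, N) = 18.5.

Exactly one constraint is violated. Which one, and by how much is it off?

Distance(D, N) = 18.5 — off by 8.90.

H = (0.00, 0.00) ✓; HR at 39.60° ✓; |HR| = 11.60 ✓; ∠HRF = 143.6° ✓; |RF| = 12.40 ✓; ∠RFL = 94.20° ✓; |FL| = 18.30 ✓; ∠FLZ = 52.10° ✓; |LZ| = 28.60 ✓; ∠LZD = 52.00° ✓; |ZD| = 13.30 ✓; ∠ZDN = 77.50° ✓; |DN| = 9.600 ✗.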